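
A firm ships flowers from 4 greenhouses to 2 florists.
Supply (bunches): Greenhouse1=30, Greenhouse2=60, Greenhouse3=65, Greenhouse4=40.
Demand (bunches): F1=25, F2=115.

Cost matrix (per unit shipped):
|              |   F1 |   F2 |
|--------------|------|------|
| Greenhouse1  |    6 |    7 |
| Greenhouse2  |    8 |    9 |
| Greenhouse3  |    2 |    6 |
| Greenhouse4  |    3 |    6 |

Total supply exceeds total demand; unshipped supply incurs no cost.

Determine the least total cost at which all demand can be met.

785

An optimal shipping plan:
  Greenhouse1->F2: 30 bunches
  Greenhouse2->F2: 5 bunches
  Greenhouse3->F1: 25 bunches
  Greenhouse3->F2: 40 bunches
  Greenhouse4->F2: 40 bunches
Total cost = 785.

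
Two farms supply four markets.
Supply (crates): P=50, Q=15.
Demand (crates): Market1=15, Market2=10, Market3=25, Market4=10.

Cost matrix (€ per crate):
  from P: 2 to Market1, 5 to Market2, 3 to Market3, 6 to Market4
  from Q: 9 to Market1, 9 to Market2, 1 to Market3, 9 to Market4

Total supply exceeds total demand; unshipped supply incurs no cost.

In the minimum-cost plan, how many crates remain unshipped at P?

Minimum-cost shipments:
  P->Market1: 15 crates
  P->Market2: 10 crates
  P->Market3: 10 crates
  P->Market4: 10 crates
  Q->Market3: 15 crates
Total cost = €185.
P ships 45 of its 50, leaving 5.

5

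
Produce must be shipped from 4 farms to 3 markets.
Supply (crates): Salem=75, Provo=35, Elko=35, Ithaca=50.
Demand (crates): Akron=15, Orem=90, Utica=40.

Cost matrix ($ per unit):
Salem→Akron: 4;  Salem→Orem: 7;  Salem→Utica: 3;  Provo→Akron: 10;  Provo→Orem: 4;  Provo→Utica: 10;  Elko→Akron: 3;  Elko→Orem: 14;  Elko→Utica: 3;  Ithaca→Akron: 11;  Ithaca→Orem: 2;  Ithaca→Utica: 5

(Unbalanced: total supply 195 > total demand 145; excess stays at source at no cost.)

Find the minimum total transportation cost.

440

One minimum-cost allocation:
  Salem->Orem: 5 crates
  Salem->Utica: 20 crates
  Provo->Orem: 35 crates
  Elko->Akron: 15 crates
  Elko->Utica: 20 crates
  Ithaca->Orem: 50 crates
Total cost = $440.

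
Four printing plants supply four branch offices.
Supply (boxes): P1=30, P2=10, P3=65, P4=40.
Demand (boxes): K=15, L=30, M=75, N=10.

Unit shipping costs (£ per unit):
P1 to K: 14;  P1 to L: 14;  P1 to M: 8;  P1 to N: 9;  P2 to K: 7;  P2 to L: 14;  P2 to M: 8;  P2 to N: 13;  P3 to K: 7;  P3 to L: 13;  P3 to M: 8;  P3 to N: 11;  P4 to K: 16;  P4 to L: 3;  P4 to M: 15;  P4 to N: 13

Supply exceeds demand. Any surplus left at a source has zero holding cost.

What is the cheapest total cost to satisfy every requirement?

885

One minimum-cost allocation:
  P1→M: 15 boxes
  P1→N: 10 boxes
  P2→K: 10 boxes
  P3→K: 5 boxes
  P3→M: 60 boxes
  P4→L: 30 boxes
Total cost = £885.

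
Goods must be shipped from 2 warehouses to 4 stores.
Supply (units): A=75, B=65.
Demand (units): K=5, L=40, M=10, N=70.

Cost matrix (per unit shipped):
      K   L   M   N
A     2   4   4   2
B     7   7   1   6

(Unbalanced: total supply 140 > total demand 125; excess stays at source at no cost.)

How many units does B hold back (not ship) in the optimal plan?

15

Minimum-cost shipments:
  A–K: 5 units
  A–N: 70 units
  B–L: 40 units
  B–M: 10 units
Total cost = 440.
B ships 50 of its 65, leaving 15.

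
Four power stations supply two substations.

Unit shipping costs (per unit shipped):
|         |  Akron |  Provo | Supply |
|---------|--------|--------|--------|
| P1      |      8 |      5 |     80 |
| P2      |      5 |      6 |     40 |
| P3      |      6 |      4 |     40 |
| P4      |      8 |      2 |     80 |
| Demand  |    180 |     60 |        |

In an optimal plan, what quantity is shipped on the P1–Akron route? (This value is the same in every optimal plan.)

Solving gives:
  P1 to Akron: 80 × 8 = 640
  P2 to Akron: 40 × 5 = 200
  P3 to Akron: 40 × 6 = 240
  P4 to Akron: 20 × 8 = 160
  P4 to Provo: 60 × 2 = 120
Total cost = 1360.
So P1→Akron carries 80 MWh.

80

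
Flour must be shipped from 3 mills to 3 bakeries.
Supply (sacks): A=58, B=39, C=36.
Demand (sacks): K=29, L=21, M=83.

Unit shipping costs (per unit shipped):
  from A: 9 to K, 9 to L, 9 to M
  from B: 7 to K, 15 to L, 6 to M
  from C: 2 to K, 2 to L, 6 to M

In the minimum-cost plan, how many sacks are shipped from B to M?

39

Solving gives:
  A–L: 14 × 9 = 126
  A–M: 44 × 9 = 396
  B–M: 39 × 6 = 234
  C–K: 29 × 2 = 58
  C–L: 7 × 2 = 14
Total cost = 828.
So B→M carries 39 sacks.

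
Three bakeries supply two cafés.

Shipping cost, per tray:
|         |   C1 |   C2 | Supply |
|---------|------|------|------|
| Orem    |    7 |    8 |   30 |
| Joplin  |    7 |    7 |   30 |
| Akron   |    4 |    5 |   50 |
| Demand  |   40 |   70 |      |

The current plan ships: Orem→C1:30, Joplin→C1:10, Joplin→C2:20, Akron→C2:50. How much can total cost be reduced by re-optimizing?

10

Current plan cost = 30·7 + 10·7 + 20·7 + 50·5 = 670.
Optimal plan:
  Orem→C2: 30 × 8 = 240
  Joplin→C2: 30 × 7 = 210
  Akron→C1: 40 × 4 = 160
  Akron→C2: 10 × 5 = 50
Optimal cost = 660.
Saving = 670 − 660 = 10.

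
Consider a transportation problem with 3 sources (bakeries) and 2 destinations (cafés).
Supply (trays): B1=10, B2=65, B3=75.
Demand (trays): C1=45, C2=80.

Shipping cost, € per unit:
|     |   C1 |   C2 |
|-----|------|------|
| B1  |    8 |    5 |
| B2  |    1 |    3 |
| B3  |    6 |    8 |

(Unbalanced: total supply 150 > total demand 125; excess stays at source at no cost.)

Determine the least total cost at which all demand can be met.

An optimal shipping plan:
  B1–C2: 10 × €5 = €50
  B2–C2: 65 × €3 = €195
  B3–C1: 45 × €6 = €270
  B3–C2: 5 × €8 = €40
Total = 50 + 195 + 270 + 40 = €555.

555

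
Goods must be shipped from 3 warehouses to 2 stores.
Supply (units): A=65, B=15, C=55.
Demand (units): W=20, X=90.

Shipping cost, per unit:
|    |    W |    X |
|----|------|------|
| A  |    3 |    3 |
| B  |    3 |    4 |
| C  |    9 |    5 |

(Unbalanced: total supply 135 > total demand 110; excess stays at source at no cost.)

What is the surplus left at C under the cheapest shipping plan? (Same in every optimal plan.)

Minimum-cost shipments:
  A–W: 5 × 3 = 15
  A–X: 60 × 3 = 180
  B–W: 15 × 3 = 45
  C–X: 30 × 5 = 150
Total cost = 390.
C ships 30 of its 55, leaving 25.

25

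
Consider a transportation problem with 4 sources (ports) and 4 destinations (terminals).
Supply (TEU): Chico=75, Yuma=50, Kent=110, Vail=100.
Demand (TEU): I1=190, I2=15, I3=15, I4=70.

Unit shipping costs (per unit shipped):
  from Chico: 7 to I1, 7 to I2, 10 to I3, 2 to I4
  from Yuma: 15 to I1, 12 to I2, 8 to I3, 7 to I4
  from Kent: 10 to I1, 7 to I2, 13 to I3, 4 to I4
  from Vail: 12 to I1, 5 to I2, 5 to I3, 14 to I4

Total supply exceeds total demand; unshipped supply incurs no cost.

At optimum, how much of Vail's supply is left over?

0

An optimal plan:
  Chico to I1: 75 × 7 = 525
  Yuma to I4: 5 × 7 = 35
  Kent to I1: 45 × 10 = 450
  Kent to I4: 65 × 4 = 260
  Vail to I1: 70 × 12 = 840
  Vail to I2: 15 × 5 = 75
  Vail to I3: 15 × 5 = 75
Total cost = 2260.
Vail ships 100 of its 100, leaving 0.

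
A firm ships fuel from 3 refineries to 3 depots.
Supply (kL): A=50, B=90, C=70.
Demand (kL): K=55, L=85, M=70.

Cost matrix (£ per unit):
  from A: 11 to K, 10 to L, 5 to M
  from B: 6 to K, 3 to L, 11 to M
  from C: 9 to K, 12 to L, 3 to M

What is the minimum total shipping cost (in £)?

One minimum-cost allocation:
  A→M: 50 × £5 = £250
  B→K: 5 × £6 = £30
  B→L: 85 × £3 = £255
  C→K: 50 × £9 = £450
  C→M: 20 × £3 = £60
Total = 250 + 30 + 255 + 450 + 60 = £1045.

1045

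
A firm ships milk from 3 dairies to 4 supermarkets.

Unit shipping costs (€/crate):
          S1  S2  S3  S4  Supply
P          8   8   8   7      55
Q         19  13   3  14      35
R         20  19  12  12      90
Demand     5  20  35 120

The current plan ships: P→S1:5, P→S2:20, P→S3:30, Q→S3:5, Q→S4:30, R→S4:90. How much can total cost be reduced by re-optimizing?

360

Current plan cost = 5·8 + 20·8 + 30·8 + 5·3 + 30·14 + 90·12 = €1955.
Optimal plan:
  P→S1: 5 × €8 = €40
  P→S2: 20 × €8 = €160
  P→S4: 30 × €7 = €210
  Q→S3: 35 × €3 = €105
  R→S4: 90 × €12 = €1080
Optimal cost = €1595.
Saving = 1955 − 1595 = €360.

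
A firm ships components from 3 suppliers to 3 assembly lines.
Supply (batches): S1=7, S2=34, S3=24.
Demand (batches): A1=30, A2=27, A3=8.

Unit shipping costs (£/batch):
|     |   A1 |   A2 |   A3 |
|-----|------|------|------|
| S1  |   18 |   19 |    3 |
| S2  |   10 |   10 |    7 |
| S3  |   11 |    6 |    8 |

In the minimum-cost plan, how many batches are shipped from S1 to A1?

The minimum-cost plan:
  S1 to A3: 7 × £3 = £21
  S2 to A1: 30 × £10 = £300
  S2 to A2: 3 × £10 = £30
  S2 to A3: 1 × £7 = £7
  S3 to A2: 24 × £6 = £144
Total cost = £502.
The route S1→A1 is not used.

0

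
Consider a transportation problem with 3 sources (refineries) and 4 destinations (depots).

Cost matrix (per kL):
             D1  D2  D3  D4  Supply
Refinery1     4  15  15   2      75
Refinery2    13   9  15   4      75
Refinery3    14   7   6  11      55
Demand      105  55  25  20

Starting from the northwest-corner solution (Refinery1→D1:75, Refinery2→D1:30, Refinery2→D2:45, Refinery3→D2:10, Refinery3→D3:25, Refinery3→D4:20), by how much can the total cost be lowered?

Current plan cost = 75·4 + 30·13 + 45·9 + 10·7 + 25·6 + 20·11 = 1535.
Optimal plan:
  Refinery1–D1: 75 kL
  Refinery2–D1: 30 kL
  Refinery2–D2: 25 kL
  Refinery2–D4: 20 kL
  Refinery3–D2: 30 kL
  Refinery3–D3: 25 kL
Optimal cost = 1355.
Saving = 1535 − 1355 = 180.

180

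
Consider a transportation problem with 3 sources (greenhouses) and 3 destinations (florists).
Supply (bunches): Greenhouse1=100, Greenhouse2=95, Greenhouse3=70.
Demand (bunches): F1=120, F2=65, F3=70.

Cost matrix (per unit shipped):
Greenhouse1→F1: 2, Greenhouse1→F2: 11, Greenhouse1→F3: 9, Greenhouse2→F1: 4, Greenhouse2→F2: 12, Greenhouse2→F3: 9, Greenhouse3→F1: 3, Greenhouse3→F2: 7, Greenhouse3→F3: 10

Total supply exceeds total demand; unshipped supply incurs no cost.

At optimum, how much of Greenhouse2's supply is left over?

Minimum-cost shipments:
  Greenhouse1→F1: 100 × 2 = 200
  Greenhouse2→F1: 15 × 4 = 60
  Greenhouse2→F3: 70 × 9 = 630
  Greenhouse3→F1: 5 × 3 = 15
  Greenhouse3→F2: 65 × 7 = 455
Total cost = 1360.
Greenhouse2 ships 85 of its 95, leaving 10.

10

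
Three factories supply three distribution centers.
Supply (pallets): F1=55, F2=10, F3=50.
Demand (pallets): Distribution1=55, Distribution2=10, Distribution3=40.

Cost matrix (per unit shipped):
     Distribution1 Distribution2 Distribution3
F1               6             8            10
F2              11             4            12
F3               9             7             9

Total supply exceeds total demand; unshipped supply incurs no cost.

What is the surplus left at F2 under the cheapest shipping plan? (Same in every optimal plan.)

An optimal plan:
  F1->Distribution1: 55 × 6 = 330
  F2->Distribution2: 10 × 4 = 40
  F3->Distribution3: 40 × 9 = 360
Total cost = 730.
F2 ships 10 of its 10, leaving 0.

0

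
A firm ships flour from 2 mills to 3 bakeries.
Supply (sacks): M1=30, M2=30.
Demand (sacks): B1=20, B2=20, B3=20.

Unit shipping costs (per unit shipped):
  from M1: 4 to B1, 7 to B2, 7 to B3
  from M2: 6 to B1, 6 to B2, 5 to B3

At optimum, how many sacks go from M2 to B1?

The minimum-cost plan:
  M1 to B1: 20 sacks
  M1 to B2: 10 sacks
  M2 to B2: 10 sacks
  M2 to B3: 20 sacks
Total cost = 310.
The route M2→B1 is not used.

0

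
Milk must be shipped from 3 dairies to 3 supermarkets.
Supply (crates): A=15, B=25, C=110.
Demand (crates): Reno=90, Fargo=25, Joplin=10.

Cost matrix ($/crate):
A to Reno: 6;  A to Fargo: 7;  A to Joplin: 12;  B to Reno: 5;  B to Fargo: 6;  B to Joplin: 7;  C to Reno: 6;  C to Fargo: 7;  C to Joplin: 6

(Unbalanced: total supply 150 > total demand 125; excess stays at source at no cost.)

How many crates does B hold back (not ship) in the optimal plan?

0

Minimum-cost shipments:
  A->Fargo: 15 crates
  B->Reno: 15 crates
  B->Fargo: 10 crates
  C->Reno: 75 crates
  C->Joplin: 10 crates
Total cost = $750.
B ships 25 of its 25, leaving 0.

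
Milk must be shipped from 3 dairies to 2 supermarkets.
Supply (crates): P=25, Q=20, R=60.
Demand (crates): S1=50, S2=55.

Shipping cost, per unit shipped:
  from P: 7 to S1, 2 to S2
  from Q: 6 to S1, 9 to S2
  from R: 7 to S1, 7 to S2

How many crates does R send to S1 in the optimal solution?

30

Solving gives:
  P to S2: 25 × 2 = 50
  Q to S1: 20 × 6 = 120
  R to S1: 30 × 7 = 210
  R to S2: 30 × 7 = 210
Total cost = 590.
So R→S1 carries 30 crates.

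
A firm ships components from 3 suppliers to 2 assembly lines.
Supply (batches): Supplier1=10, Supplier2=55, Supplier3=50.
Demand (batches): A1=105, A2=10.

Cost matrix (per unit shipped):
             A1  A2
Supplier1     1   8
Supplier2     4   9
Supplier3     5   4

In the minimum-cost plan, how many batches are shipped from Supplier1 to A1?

10

Optimal shipments:
  Supplier1->A1: 10 batches
  Supplier2->A1: 55 batches
  Supplier3->A1: 40 batches
  Supplier3->A2: 10 batches
Total cost = 470.
So Supplier1→A1 carries 10 batches.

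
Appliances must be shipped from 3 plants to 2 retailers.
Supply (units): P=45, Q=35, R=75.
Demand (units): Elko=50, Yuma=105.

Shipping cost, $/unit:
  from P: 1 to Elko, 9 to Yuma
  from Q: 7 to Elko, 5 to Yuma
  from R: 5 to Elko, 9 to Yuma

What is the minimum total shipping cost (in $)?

875

One minimum-cost allocation:
  P to Elko: 45 × $1 = $45
  Q to Yuma: 35 × $5 = $175
  R to Elko: 5 × $5 = $25
  R to Yuma: 70 × $9 = $630
Total = 45 + 175 + 25 + 630 = $875.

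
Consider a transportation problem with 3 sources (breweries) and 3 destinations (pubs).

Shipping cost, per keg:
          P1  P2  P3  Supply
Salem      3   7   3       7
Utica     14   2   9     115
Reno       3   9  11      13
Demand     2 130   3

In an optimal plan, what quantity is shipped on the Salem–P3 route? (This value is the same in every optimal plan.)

The minimum-cost plan:
  Salem→P2: 4 × 7 = 28
  Salem→P3: 3 × 3 = 9
  Utica→P2: 115 × 2 = 230
  Reno→P1: 2 × 3 = 6
  Reno→P2: 11 × 9 = 99
Total cost = 372.
So Salem→P3 carries 3 kegs.

3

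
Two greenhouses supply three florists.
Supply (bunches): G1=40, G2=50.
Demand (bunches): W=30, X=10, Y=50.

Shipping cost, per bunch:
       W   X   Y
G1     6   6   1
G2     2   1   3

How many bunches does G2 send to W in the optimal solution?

30

Solving gives:
  G1->Y: 40 × 1 = 40
  G2->W: 30 × 2 = 60
  G2->X: 10 × 1 = 10
  G2->Y: 10 × 3 = 30
Total cost = 140.
So G2→W carries 30 bunches.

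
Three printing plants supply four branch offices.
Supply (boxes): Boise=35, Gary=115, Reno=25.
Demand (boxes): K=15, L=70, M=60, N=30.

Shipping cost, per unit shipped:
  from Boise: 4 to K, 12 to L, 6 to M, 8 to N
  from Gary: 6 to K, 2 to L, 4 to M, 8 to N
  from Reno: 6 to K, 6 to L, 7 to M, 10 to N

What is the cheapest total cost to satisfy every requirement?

745

An optimal shipping plan:
  Boise→K: 5 × 4 = 20
  Boise→N: 30 × 8 = 240
  Gary→L: 70 × 2 = 140
  Gary→M: 45 × 4 = 180
  Reno→K: 10 × 6 = 60
  Reno→M: 15 × 7 = 105
Total = 20 + 240 + 140 + 180 + 60 + 105 = 745.
(Supply check: Boise ships 35; Gary ships 115; Reno ships 25.)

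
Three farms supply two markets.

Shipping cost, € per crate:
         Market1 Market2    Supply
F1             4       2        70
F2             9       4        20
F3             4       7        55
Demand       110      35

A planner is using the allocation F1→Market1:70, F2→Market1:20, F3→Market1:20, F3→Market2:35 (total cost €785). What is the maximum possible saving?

235

Current plan cost = 70·4 + 20·9 + 20·4 + 35·7 = €785.
Optimal plan:
  F1 to Market1: 55 × €4 = €220
  F1 to Market2: 15 × €2 = €30
  F2 to Market2: 20 × €4 = €80
  F3 to Market1: 55 × €4 = €220
Optimal cost = €550.
Saving = 785 − 550 = €235.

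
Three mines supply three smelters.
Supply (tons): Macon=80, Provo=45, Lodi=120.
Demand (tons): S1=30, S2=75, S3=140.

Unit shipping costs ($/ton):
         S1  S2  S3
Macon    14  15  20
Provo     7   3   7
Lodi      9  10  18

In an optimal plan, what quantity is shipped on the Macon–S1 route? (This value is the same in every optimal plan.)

Optimal shipments:
  Macon->S3: 80 × $20 = $1600
  Provo->S3: 45 × $7 = $315
  Lodi->S1: 30 × $9 = $270
  Lodi->S2: 75 × $10 = $750
  Lodi->S3: 15 × $18 = $270
Total cost = $3205.
The route Macon→S1 is not used.

0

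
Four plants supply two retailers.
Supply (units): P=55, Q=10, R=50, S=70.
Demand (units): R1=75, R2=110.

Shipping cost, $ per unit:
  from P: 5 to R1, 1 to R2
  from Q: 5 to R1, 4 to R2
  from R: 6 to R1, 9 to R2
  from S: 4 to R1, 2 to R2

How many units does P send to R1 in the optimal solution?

Optimal shipments:
  P–R2: 55 × $1 = $55
  Q–R1: 10 × $5 = $50
  R–R1: 50 × $6 = $300
  S–R1: 15 × $4 = $60
  S–R2: 55 × $2 = $110
Total cost = $575.
The route P→R1 is not used.

0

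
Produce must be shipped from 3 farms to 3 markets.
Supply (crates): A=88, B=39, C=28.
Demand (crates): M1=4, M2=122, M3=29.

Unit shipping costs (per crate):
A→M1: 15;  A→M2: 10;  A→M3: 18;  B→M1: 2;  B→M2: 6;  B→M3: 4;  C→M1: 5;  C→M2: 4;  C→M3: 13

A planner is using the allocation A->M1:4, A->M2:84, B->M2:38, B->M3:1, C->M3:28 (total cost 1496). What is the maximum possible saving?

344

Current plan cost = 4·15 + 84·10 + 38·6 + 1·4 + 28·13 = 1496.
Optimal plan:
  A–M2: 88 crates
  B–M1: 4 crates
  B–M2: 6 crates
  B–M3: 29 crates
  C–M2: 28 crates
Optimal cost = 1152.
Saving = 1496 − 1152 = 344.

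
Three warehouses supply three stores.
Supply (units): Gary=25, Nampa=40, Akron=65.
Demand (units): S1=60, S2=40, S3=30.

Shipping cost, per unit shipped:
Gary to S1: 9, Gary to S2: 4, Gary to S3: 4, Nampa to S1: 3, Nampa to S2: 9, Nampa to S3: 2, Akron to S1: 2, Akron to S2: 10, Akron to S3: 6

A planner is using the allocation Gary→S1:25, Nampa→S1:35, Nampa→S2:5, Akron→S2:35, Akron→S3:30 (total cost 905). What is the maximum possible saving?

Current plan cost = 25·9 + 35·3 + 5·9 + 35·10 + 30·6 = 905.
Optimal plan:
  Gary–S2: 25 × 4 = 100
  Nampa–S2: 10 × 9 = 90
  Nampa–S3: 30 × 2 = 60
  Akron–S1: 60 × 2 = 120
  Akron–S2: 5 × 10 = 50
Optimal cost = 420.
Saving = 905 − 420 = 485.

485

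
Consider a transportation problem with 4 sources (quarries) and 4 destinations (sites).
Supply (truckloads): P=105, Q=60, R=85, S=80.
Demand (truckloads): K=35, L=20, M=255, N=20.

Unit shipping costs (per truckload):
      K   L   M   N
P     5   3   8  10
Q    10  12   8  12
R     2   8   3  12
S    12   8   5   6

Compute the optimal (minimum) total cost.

An optimal shipping plan:
  P to K: 35 × 5 = 175
  P to L: 20 × 3 = 60
  P to M: 50 × 8 = 400
  Q to M: 60 × 8 = 480
  R to M: 85 × 3 = 255
  S to M: 60 × 5 = 300
  S to N: 20 × 6 = 120
Total = 175 + 60 + 400 + 480 + 255 + 300 + 120 = 1790.

1790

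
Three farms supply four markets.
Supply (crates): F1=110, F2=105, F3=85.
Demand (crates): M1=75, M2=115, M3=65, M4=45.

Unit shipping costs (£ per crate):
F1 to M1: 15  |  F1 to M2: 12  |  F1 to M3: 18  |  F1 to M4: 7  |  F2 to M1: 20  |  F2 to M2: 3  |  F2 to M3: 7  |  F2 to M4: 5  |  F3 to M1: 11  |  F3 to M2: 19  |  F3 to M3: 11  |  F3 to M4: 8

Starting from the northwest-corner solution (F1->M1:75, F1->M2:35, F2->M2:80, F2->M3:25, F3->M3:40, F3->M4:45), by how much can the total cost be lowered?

Current plan cost = 75·15 + 35·12 + 80·3 + 25·7 + 40·11 + 45·8 = £2760.
Optimal plan:
  F1->M1: 55 crates
  F1->M2: 10 crates
  F1->M4: 45 crates
  F2->M2: 105 crates
  F3->M1: 20 crates
  F3->M3: 65 crates
Optimal cost = £2510.
Saving = 2760 − 2510 = £250.

250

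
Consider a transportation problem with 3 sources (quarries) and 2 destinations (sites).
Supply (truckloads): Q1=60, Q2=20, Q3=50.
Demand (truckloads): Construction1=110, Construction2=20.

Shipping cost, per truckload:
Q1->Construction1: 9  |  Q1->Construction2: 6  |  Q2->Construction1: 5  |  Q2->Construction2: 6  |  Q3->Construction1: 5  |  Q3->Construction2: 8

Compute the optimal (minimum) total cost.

830

A cheapest plan:
  Q1–Construction1: 40 × 9 = 360
  Q1–Construction2: 20 × 6 = 120
  Q2–Construction1: 20 × 5 = 100
  Q3–Construction1: 50 × 5 = 250
Total = 360 + 120 + 100 + 250 = 830.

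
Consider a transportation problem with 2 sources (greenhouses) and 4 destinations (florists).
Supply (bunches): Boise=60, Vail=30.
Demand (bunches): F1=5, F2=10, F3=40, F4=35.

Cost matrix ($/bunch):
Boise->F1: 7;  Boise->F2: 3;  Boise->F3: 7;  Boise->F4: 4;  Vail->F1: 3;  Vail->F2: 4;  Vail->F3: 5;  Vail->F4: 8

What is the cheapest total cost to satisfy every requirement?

Optimal allocation:
  Boise–F2: 10 × $3 = $30
  Boise–F3: 15 × $7 = $105
  Boise–F4: 35 × $4 = $140
  Vail–F1: 5 × $3 = $15
  Vail–F3: 25 × $5 = $125
Total = 30 + 105 + 140 + 15 + 125 = $415.
(Supply check: Boise ships 60; Vail ships 30.)

415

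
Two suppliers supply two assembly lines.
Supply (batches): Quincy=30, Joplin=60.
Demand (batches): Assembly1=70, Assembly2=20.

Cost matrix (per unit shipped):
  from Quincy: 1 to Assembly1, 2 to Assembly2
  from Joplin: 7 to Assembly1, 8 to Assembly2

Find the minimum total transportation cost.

470

An optimal shipping plan:
  Quincy to Assembly1: 10 × 1 = 10
  Quincy to Assembly2: 20 × 2 = 40
  Joplin to Assembly1: 60 × 7 = 420
Total = 10 + 40 + 420 = 470.
(Supply check: Quincy ships 30; Joplin ships 60.)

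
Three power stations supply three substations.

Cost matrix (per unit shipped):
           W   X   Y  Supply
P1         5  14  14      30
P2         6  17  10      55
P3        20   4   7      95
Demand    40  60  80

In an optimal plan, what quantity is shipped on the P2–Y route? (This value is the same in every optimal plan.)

Optimal shipments:
  P1→W: 30 × 5 = 150
  P2→W: 10 × 6 = 60
  P2→Y: 45 × 10 = 450
  P3→X: 60 × 4 = 240
  P3→Y: 35 × 7 = 245
Total cost = 1145.
So P2→Y carries 45 MWh.

45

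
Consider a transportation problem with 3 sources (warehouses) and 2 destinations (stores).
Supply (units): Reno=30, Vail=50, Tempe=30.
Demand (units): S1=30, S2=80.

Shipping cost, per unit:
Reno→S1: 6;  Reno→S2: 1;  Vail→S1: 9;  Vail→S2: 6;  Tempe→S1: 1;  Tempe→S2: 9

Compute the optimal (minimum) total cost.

360

Optimal allocation:
  Reno→S2: 30 × 1 = 30
  Vail→S2: 50 × 6 = 300
  Tempe→S1: 30 × 1 = 30
Total = 30 + 300 + 30 = 360.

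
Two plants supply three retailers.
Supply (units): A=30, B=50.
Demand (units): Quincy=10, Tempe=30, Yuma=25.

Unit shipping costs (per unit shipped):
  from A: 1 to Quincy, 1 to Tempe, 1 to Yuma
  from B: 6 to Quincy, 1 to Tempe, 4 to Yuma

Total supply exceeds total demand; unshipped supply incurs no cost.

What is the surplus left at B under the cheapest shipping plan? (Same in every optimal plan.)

15

Minimum-cost shipments:
  A→Quincy: 10 units
  A→Yuma: 20 units
  B→Tempe: 30 units
  B→Yuma: 5 units
Total cost = 80.
B ships 35 of its 50, leaving 15.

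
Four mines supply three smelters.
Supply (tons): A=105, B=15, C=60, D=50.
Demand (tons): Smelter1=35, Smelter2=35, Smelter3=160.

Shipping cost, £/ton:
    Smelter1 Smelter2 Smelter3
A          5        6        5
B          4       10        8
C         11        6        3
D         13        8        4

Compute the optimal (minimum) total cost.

1000

A cheapest plan:
  A->Smelter1: 20 × £5 = £100
  A->Smelter2: 35 × £6 = £210
  A->Smelter3: 50 × £5 = £250
  B->Smelter1: 15 × £4 = £60
  C->Smelter3: 60 × £3 = £180
  D->Smelter3: 50 × £4 = £200
Total = 100 + 210 + 250 + 60 + 180 + 200 = £1000.
(Supply check: A ships 105; B ships 15; C ships 60; D ships 50.)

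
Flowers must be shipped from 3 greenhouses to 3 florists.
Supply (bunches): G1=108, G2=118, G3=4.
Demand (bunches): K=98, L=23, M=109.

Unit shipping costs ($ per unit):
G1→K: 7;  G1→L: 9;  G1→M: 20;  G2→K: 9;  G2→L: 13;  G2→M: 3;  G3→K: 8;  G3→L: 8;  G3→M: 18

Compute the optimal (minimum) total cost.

An optimal shipping plan:
  G1->K: 89 × $7 = $623
  G1->L: 19 × $9 = $171
  G2->K: 9 × $9 = $81
  G2->M: 109 × $3 = $327
  G3->L: 4 × $8 = $32
Total = 623 + 171 + 81 + 327 + 32 = $1234.

1234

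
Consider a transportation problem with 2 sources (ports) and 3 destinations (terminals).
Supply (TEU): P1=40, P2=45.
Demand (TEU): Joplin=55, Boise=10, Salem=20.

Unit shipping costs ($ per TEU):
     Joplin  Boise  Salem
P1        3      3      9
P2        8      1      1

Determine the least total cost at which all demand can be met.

270

A cheapest plan:
  P1→Joplin: 40 TEU
  P2→Joplin: 15 TEU
  P2→Boise: 10 TEU
  P2→Salem: 20 TEU
Total cost = $270.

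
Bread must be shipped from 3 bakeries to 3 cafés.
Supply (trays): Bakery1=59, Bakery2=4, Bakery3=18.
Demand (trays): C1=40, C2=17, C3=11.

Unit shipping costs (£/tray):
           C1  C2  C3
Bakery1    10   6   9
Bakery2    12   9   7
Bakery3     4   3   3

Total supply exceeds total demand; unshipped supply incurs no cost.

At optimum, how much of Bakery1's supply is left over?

An optimal plan:
  Bakery1→C1: 22 × £10 = £220
  Bakery1→C2: 17 × £6 = £102
  Bakery1→C3: 7 × £9 = £63
  Bakery2→C3: 4 × £7 = £28
  Bakery3→C1: 18 × £4 = £72
Total cost = £485.
Bakery1 ships 46 of its 59, leaving 13.

13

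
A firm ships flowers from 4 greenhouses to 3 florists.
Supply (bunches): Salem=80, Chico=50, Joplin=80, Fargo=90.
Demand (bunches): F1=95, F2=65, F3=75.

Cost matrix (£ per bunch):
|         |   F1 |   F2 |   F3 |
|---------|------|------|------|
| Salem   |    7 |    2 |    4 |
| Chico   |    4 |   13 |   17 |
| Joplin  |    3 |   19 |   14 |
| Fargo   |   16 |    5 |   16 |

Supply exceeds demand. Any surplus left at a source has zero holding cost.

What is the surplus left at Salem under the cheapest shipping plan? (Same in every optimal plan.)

0

An optimal plan:
  Salem->F2: 5 bunches
  Salem->F3: 75 bunches
  Chico->F1: 15 bunches
  Joplin->F1: 80 bunches
  Fargo->F2: 60 bunches
Total cost = £910.
Salem ships 80 of its 80, leaving 0.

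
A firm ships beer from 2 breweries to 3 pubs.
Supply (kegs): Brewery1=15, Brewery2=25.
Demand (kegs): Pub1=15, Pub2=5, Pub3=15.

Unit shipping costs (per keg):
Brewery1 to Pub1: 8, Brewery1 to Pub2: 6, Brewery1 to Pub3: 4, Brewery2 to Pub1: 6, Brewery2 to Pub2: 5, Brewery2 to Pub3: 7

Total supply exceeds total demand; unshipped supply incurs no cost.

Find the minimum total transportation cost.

175

Optimal allocation:
  Brewery1 to Pub3: 15 × 4 = 60
  Brewery2 to Pub1: 15 × 6 = 90
  Brewery2 to Pub2: 5 × 5 = 25
Total = 60 + 90 + 25 = 175.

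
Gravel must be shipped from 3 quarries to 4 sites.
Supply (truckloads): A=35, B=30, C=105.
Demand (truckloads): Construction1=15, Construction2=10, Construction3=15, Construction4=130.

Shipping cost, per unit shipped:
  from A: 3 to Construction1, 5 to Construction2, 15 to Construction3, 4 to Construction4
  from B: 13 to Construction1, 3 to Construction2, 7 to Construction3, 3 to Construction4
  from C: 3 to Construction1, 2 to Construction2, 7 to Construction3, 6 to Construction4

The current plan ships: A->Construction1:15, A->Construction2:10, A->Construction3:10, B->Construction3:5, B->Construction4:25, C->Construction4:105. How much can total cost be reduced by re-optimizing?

Current plan cost = 15·3 + 10·5 + 10·15 + 5·7 + 25·3 + 105·6 = 985.
Optimal plan:
  A→Construction4: 35 × 4 = 140
  B→Construction4: 30 × 3 = 90
  C→Construction1: 15 × 3 = 45
  C→Construction2: 10 × 2 = 20
  C→Construction3: 15 × 7 = 105
  C→Construction4: 65 × 6 = 390
Optimal cost = 790.
Saving = 985 − 790 = 195.

195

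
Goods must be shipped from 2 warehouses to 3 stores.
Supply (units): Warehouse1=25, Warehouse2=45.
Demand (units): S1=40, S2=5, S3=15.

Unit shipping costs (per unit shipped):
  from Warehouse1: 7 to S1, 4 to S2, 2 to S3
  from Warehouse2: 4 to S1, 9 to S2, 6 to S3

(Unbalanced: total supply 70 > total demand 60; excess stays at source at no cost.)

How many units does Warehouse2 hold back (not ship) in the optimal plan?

5

Minimum-cost shipments:
  Warehouse1–S2: 5 × 4 = 20
  Warehouse1–S3: 15 × 2 = 30
  Warehouse2–S1: 40 × 4 = 160
Total cost = 210.
Warehouse2 ships 40 of its 45, leaving 5.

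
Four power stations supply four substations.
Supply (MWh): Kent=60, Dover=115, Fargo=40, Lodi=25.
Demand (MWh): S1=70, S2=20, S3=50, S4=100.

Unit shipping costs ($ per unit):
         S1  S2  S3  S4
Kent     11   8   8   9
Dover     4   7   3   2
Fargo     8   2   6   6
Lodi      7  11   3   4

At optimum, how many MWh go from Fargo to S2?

20

Optimal shipments:
  Kent→S1: 35 × $11 = $385
  Kent→S3: 25 × $8 = $200
  Dover→S1: 15 × $4 = $60
  Dover→S4: 100 × $2 = $200
  Fargo→S1: 20 × $8 = $160
  Fargo→S2: 20 × $2 = $40
  Lodi→S3: 25 × $3 = $75
Total cost = $1120.
So Fargo→S2 carries 20 MWh.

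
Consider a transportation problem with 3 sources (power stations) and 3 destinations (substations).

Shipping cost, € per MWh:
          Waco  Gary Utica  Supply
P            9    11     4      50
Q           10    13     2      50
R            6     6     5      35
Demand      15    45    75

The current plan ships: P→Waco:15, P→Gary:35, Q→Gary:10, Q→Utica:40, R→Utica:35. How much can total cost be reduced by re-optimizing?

250

Current plan cost = 15·9 + 35·11 + 10·13 + 40·2 + 35·5 = €905.
Optimal plan:
  P→Waco: 15 × €9 = €135
  P→Gary: 10 × €11 = €110
  P→Utica: 25 × €4 = €100
  Q→Utica: 50 × €2 = €100
  R→Gary: 35 × €6 = €210
Optimal cost = €655.
Saving = 905 − 655 = €250.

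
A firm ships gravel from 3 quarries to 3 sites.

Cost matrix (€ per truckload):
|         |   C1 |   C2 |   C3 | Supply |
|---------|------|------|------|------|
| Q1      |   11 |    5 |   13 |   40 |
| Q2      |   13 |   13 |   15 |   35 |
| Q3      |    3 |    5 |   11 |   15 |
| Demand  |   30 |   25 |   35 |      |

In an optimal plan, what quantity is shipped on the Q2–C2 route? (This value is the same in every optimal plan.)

Optimal shipments:
  Q1->C2: 25 × €5 = €125
  Q1->C3: 15 × €13 = €195
  Q2->C1: 15 × €13 = €195
  Q2->C3: 20 × €15 = €300
  Q3->C1: 15 × €3 = €45
Total cost = €860.
The route Q2→C2 is not used.

0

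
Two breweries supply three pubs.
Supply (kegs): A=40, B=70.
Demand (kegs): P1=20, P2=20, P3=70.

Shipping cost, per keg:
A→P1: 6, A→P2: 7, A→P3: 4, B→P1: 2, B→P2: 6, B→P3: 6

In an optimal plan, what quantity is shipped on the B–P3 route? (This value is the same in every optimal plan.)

Optimal shipments:
  A→P3: 40 × 4 = 160
  B→P1: 20 × 2 = 40
  B→P2: 20 × 6 = 120
  B→P3: 30 × 6 = 180
Total cost = 500.
So B→P3 carries 30 kegs.

30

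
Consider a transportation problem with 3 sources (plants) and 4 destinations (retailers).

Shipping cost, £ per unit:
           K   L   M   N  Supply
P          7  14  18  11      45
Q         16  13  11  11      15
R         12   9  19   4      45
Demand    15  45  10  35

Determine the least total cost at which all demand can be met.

An optimal shipping plan:
  P–K: 15 × £7 = £105
  P–L: 30 × £14 = £420
  Q–L: 5 × £13 = £65
  Q–M: 10 × £11 = £110
  R–L: 10 × £9 = £90
  R–N: 35 × £4 = £140
Total = 105 + 420 + 65 + 110 + 90 + 140 = £930.
(Supply check: P ships 45; Q ships 15; R ships 45.)

930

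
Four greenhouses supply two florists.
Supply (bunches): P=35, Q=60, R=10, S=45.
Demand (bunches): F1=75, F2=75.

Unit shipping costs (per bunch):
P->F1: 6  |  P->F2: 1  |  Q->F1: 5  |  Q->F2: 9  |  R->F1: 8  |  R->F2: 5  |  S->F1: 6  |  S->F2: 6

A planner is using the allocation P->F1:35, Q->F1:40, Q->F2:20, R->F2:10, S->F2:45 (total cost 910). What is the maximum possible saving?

Current plan cost = 35·6 + 40·5 + 20·9 + 10·5 + 45·6 = 910.
Optimal plan:
  P–F2: 35 × 1 = 35
  Q–F1: 60 × 5 = 300
  R–F2: 10 × 5 = 50
  S–F1: 15 × 6 = 90
  S–F2: 30 × 6 = 180
Optimal cost = 655.
Saving = 910 − 655 = 255.

255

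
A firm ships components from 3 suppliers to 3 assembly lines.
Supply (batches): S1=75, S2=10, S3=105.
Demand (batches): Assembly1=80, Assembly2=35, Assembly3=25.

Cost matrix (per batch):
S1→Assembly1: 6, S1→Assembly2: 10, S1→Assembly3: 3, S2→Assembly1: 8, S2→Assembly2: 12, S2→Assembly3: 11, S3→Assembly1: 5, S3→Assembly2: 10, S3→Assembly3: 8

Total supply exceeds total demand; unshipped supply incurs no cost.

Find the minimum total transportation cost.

One minimum-cost allocation:
  S1 to Assembly2: 35 × 10 = 350
  S1 to Assembly3: 25 × 3 = 75
  S3 to Assembly1: 80 × 5 = 400
Total = 350 + 75 + 400 = 825.
(Supply check: S1 ships 60; S2 ships 0; S3 ships 80.)

825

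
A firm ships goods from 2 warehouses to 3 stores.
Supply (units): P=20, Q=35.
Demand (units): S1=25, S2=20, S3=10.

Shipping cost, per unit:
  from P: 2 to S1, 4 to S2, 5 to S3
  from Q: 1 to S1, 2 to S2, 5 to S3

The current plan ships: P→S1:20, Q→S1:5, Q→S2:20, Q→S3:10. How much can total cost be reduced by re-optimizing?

10

Current plan cost = 20·2 + 5·1 + 20·2 + 10·5 = 135.
Optimal plan:
  P→S1: 10 × 2 = 20
  P→S3: 10 × 5 = 50
  Q→S1: 15 × 1 = 15
  Q→S2: 20 × 2 = 40
Optimal cost = 125.
Saving = 135 − 125 = 10.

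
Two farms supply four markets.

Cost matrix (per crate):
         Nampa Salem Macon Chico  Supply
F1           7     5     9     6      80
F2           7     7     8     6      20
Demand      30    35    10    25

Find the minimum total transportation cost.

Optimal allocation:
  F1 to Nampa: 20 × 7 = 140
  F1 to Salem: 35 × 5 = 175
  F1 to Chico: 25 × 6 = 150
  F2 to Nampa: 10 × 7 = 70
  F2 to Macon: 10 × 8 = 80
Total = 140 + 175 + 150 + 70 + 80 = 615.

615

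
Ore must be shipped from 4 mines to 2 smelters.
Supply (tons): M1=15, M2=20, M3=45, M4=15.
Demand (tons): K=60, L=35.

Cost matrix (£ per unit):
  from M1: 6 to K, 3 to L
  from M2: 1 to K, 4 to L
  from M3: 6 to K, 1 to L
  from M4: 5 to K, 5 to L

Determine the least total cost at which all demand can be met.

280

A cheapest plan:
  M1→K: 15 × £6 = £90
  M2→K: 20 × £1 = £20
  M3→K: 10 × £6 = £60
  M3→L: 35 × £1 = £35
  M4→K: 15 × £5 = £75
Total = 90 + 20 + 60 + 35 + 75 = £280.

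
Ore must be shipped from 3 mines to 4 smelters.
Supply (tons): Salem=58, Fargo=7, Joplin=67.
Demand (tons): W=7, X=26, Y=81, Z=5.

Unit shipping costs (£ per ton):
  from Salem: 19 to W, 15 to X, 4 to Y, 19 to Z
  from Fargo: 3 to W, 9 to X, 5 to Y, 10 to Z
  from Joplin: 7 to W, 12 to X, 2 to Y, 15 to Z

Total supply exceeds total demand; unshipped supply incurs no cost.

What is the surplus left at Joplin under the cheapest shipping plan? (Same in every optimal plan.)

0

An optimal plan:
  Salem->Y: 45 × £4 = £180
  Fargo->W: 2 × £3 = £6
  Fargo->Z: 5 × £10 = £50
  Joplin->W: 5 × £7 = £35
  Joplin->X: 26 × £12 = £312
  Joplin->Y: 36 × £2 = £72
Total cost = £655.
Joplin ships 67 of its 67, leaving 0.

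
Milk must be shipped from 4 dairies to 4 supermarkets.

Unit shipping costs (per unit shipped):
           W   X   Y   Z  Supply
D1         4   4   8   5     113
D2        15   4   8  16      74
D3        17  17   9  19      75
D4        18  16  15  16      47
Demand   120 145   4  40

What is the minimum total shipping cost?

An optimal shipping plan:
  D1 to W: 49 × 4 = 196
  D1 to X: 64 × 4 = 256
  D2 to X: 74 × 4 = 296
  D3 to W: 71 × 17 = 1207
  D3 to Y: 4 × 9 = 36
  D4 to X: 7 × 16 = 112
  D4 to Z: 40 × 16 = 640
Total = 196 + 256 + 296 + 1207 + 36 + 112 + 640 = 2743.
(Supply check: D1 ships 113; D2 ships 74; D3 ships 75; D4 ships 47.)

2743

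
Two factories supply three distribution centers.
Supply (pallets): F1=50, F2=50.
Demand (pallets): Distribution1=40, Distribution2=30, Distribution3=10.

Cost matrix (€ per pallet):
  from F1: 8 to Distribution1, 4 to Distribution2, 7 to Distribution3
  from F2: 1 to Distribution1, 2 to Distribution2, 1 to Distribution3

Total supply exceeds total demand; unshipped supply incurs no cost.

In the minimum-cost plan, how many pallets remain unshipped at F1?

20

Minimum-cost shipments:
  F1->Distribution2: 30 pallets
  F2->Distribution1: 40 pallets
  F2->Distribution3: 10 pallets
Total cost = €170.
F1 ships 30 of its 50, leaving 20.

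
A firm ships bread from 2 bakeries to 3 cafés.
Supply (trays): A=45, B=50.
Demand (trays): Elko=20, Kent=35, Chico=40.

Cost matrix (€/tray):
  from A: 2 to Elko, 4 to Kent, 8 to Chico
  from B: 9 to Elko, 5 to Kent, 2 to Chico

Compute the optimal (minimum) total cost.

270

An optimal shipping plan:
  A–Elko: 20 × €2 = €40
  A–Kent: 25 × €4 = €100
  B–Kent: 10 × €5 = €50
  B–Chico: 40 × €2 = €80
Total = 40 + 100 + 50 + 80 = €270.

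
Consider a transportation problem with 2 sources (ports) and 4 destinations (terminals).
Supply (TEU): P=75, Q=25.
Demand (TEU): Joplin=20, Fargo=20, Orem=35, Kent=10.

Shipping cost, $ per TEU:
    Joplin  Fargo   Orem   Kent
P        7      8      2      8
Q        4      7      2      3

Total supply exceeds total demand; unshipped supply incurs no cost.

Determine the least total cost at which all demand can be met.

355

Optimal allocation:
  P→Joplin: 5 TEU
  P→Fargo: 20 TEU
  P→Orem: 35 TEU
  Q→Joplin: 15 TEU
  Q→Kent: 10 TEU
Total cost = $355.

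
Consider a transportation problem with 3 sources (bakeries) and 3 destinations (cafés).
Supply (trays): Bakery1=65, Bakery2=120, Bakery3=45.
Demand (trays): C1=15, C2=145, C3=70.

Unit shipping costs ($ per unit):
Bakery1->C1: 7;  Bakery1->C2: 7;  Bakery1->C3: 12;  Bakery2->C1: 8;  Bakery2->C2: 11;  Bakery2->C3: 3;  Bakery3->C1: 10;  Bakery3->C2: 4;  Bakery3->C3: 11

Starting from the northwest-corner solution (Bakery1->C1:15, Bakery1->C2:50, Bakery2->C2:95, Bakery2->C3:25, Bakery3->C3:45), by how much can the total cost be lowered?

720

Current plan cost = 15·7 + 50·7 + 95·11 + 25·3 + 45·11 = $2070.
Optimal plan:
  Bakery1 to C2: 65 × $7 = $455
  Bakery2 to C1: 15 × $8 = $120
  Bakery2 to C2: 35 × $11 = $385
  Bakery2 to C3: 70 × $3 = $210
  Bakery3 to C2: 45 × $4 = $180
Optimal cost = $1350.
Saving = 2070 − 1350 = $720.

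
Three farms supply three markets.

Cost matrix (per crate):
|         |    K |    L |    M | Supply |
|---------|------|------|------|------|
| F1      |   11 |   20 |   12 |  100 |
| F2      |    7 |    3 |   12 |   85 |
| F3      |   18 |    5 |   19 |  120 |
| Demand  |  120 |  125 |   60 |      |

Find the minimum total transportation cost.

An optimal shipping plan:
  F1 to K: 40 crates
  F1 to M: 60 crates
  F2 to K: 80 crates
  F2 to L: 5 crates
  F3 to L: 120 crates
Total cost = 2335.

2335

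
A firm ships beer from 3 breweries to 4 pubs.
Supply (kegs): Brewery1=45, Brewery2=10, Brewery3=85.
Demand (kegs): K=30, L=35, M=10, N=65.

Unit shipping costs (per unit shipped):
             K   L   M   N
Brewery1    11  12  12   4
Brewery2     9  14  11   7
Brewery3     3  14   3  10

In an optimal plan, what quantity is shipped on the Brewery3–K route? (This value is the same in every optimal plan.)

Solving gives:
  Brewery1→N: 45 × 4 = 180
  Brewery2→N: 10 × 7 = 70
  Brewery3→K: 30 × 3 = 90
  Brewery3→L: 35 × 14 = 490
  Brewery3→M: 10 × 3 = 30
  Brewery3→N: 10 × 10 = 100
Total cost = 960.
So Brewery3→K carries 30 kegs.

30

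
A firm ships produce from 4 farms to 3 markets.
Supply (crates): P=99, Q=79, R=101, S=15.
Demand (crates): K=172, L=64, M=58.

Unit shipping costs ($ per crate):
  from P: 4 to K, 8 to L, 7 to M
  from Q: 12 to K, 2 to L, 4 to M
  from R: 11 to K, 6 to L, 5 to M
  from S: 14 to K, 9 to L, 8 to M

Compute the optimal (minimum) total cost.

One minimum-cost allocation:
  P->K: 99 × $4 = $396
  Q->L: 64 × $2 = $128
  Q->M: 15 × $4 = $60
  R->K: 73 × $11 = $803
  R->M: 28 × $5 = $140
  S->M: 15 × $8 = $120
Total = 396 + 128 + 60 + 803 + 140 + 120 = $1647.

1647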